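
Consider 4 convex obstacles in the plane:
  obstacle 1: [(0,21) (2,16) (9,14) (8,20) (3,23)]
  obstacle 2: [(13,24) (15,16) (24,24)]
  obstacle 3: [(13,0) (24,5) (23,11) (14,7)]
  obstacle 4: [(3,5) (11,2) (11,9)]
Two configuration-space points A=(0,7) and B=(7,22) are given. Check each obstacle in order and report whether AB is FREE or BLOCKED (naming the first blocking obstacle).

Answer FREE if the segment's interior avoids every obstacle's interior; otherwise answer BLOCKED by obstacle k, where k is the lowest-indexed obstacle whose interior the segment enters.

BLOCKED by obstacle 1

Obstacle 1 [(0,21) (2,16) (9,14) (8,20) (3,23)]:
  edge (0,21)–(2,16): clear
  edge (2,16)–(9,14): crosses AB
  edge (9,14)–(8,20): clear
  edge (8,20)–(3,23): crosses AB
  edge (3,23)–(0,21): clear
  → BLOCKED
Obstacle 2 [(13,24) (15,16) (24,24)]:
  edge (13,24)–(15,16): clear
  edge (15,16)–(24,24): clear
  edge (24,24)–(13,24): clear
  midpoint (7/2,29/2) outside
  → clear
Obstacle 3 [(13,0) (24,5) (23,11) (14,7)]:
  edge (13,0)–(24,5): clear
  edge (24,5)–(23,11): clear
  edge (23,11)–(14,7): clear
  edge (14,7)–(13,0): clear
  midpoint (7/2,29/2) outside
  → clear
Obstacle 4 [(3,5) (11,2) (11,9)]:
  edge (3,5)–(11,2): clear
  edge (11,2)–(11,9): clear
  edge (11,9)–(3,5): clear
  midpoint (7/2,29/2) outside
  → clear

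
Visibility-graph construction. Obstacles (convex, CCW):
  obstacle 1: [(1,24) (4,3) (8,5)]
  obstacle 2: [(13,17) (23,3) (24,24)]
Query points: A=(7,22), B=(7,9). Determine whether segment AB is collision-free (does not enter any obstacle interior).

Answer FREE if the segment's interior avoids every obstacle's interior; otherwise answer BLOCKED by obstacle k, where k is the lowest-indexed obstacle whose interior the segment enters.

Obstacle 1 [(1,24) (4,3) (8,5)]:
  edge (1,24)–(4,3): clear
  edge (4,3)–(8,5): clear
  edge (8,5)–(1,24): clear
  midpoint (7,31/2) outside
  → clear
Obstacle 2 [(13,17) (23,3) (24,24)]:
  edge (13,17)–(23,3): clear
  edge (23,3)–(24,24): clear
  edge (24,24)–(13,17): clear
  midpoint (7,31/2) outside
  → clear

FREE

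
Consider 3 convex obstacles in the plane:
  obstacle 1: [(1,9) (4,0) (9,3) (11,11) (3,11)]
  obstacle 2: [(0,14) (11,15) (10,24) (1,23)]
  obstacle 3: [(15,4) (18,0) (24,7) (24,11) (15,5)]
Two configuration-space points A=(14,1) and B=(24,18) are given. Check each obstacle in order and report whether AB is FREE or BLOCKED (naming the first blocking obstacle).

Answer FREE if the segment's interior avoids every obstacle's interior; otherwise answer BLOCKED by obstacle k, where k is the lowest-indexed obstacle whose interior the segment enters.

BLOCKED by obstacle 3

Obstacle 1 [(1,9) (4,0) (9,3) (11,11) (3,11)]:
  edge (1,9)–(4,0): clear
  edge (4,0)–(9,3): clear
  edge (9,3)–(11,11): clear
  edge (11,11)–(3,11): clear
  edge (3,11)–(1,9): clear
  midpoint (19,19/2) outside
  → clear
Obstacle 2 [(0,14) (11,15) (10,24) (1,23)]:
  edge (0,14)–(11,15): clear
  edge (11,15)–(10,24): clear
  edge (10,24)–(1,23): clear
  edge (1,23)–(0,14): clear
  midpoint (19,19/2) outside
  → clear
Obstacle 3 [(15,4) (18,0) (24,7) (24,11) (15,5)]:
  edge (15,4)–(18,0): crosses AB
  edge (18,0)–(24,7): clear
  edge (24,7)–(24,11): clear
  edge (24,11)–(15,5): crosses AB
  edge (15,5)–(15,4): clear
  → BLOCKED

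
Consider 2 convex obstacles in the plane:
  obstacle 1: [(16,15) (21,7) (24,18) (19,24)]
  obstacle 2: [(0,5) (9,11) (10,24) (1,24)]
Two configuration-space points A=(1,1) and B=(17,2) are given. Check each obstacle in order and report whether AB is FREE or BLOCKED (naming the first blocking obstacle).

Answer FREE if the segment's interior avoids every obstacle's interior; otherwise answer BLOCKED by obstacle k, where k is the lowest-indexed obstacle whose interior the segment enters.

FREE

Obstacle 1 [(16,15) (21,7) (24,18) (19,24)]:
  edge (16,15)–(21,7): clear
  edge (21,7)–(24,18): clear
  edge (24,18)–(19,24): clear
  edge (19,24)–(16,15): clear
  midpoint (9,3/2) outside
  → clear
Obstacle 2 [(0,5) (9,11) (10,24) (1,24)]:
  edge (0,5)–(9,11): clear
  edge (9,11)–(10,24): clear
  edge (10,24)–(1,24): clear
  edge (1,24)–(0,5): clear
  midpoint (9,3/2) outside
  → clear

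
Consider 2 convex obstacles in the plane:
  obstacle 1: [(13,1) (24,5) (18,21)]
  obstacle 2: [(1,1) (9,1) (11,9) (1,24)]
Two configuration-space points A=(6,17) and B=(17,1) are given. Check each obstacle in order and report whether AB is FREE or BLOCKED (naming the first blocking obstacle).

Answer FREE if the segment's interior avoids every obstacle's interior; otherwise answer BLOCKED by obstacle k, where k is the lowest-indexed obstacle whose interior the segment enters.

BLOCKED by obstacle 1

Obstacle 1 [(13,1) (24,5) (18,21)]:
  edge (13,1)–(24,5): crosses AB
  edge (24,5)–(18,21): clear
  edge (18,21)–(13,1): crosses AB
  → BLOCKED
Obstacle 2 [(1,1) (9,1) (11,9) (1,24)]:
  edge (1,1)–(9,1): clear
  edge (9,1)–(11,9): clear
  edge (11,9)–(1,24): clear
  edge (1,24)–(1,1): clear
  midpoint (23/2,9) outside
  → clear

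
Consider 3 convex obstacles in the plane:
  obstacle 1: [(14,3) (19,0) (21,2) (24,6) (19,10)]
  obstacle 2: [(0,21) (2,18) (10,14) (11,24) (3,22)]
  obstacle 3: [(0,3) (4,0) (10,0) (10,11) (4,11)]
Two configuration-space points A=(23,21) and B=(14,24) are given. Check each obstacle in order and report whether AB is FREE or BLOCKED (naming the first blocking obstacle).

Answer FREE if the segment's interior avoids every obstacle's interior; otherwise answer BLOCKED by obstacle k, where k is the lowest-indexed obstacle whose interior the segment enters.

FREE

Obstacle 1 [(14,3) (19,0) (21,2) (24,6) (19,10)]:
  edge (14,3)–(19,0): clear
  edge (19,0)–(21,2): clear
  edge (21,2)–(24,6): clear
  edge (24,6)–(19,10): clear
  edge (19,10)–(14,3): clear
  midpoint (37/2,45/2) outside
  → clear
Obstacle 2 [(0,21) (2,18) (10,14) (11,24) (3,22)]:
  edge (0,21)–(2,18): clear
  edge (2,18)–(10,14): clear
  edge (10,14)–(11,24): clear
  edge (11,24)–(3,22): clear
  edge (3,22)–(0,21): clear
  midpoint (37/2,45/2) outside
  → clear
Obstacle 3 [(0,3) (4,0) (10,0) (10,11) (4,11)]:
  edge (0,3)–(4,0): clear
  edge (4,0)–(10,0): clear
  edge (10,0)–(10,11): clear
  edge (10,11)–(4,11): clear
  edge (4,11)–(0,3): clear
  midpoint (37/2,45/2) outside
  → clear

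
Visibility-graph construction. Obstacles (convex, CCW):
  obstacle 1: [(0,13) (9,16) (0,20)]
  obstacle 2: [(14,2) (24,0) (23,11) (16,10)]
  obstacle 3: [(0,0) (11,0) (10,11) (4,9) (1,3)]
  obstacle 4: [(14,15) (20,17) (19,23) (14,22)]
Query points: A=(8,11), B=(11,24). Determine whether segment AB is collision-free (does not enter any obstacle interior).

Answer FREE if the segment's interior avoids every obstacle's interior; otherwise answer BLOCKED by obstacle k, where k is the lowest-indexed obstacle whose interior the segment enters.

Obstacle 1 [(0,13) (9,16) (0,20)]:
  edge (0,13)–(9,16): clear
  edge (9,16)–(0,20): clear
  edge (0,20)–(0,13): clear
  midpoint (19/2,35/2) outside
  → clear
Obstacle 2 [(14,2) (24,0) (23,11) (16,10)]:
  edge (14,2)–(24,0): clear
  edge (24,0)–(23,11): clear
  edge (23,11)–(16,10): clear
  edge (16,10)–(14,2): clear
  midpoint (19/2,35/2) outside
  → clear
Obstacle 3 [(0,0) (11,0) (10,11) (4,9) (1,3)]:
  edge (0,0)–(11,0): clear
  edge (11,0)–(10,11): clear
  edge (10,11)–(4,9): clear
  edge (4,9)–(1,3): clear
  edge (1,3)–(0,0): clear
  midpoint (19/2,35/2) outside
  → clear
Obstacle 4 [(14,15) (20,17) (19,23) (14,22)]:
  edge (14,15)–(20,17): clear
  edge (20,17)–(19,23): clear
  edge (19,23)–(14,22): clear
  edge (14,22)–(14,15): clear
  midpoint (19/2,35/2) outside
  → clear

FREE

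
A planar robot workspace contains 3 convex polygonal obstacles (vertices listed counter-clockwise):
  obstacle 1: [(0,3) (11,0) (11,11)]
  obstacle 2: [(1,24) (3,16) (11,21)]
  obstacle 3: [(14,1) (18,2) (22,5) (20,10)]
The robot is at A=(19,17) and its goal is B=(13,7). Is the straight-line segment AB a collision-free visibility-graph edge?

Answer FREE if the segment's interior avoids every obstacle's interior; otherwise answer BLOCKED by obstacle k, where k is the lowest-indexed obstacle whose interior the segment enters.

Obstacle 1 [(0,3) (11,0) (11,11)]:
  edge (0,3)–(11,0): clear
  edge (11,0)–(11,11): clear
  edge (11,11)–(0,3): clear
  midpoint (16,12) outside
  → clear
Obstacle 2 [(1,24) (3,16) (11,21)]:
  edge (1,24)–(3,16): clear
  edge (3,16)–(11,21): clear
  edge (11,21)–(1,24): clear
  midpoint (16,12) outside
  → clear
Obstacle 3 [(14,1) (18,2) (22,5) (20,10)]:
  edge (14,1)–(18,2): clear
  edge (18,2)–(22,5): clear
  edge (22,5)–(20,10): clear
  edge (20,10)–(14,1): clear
  midpoint (16,12) outside
  → clear

FREE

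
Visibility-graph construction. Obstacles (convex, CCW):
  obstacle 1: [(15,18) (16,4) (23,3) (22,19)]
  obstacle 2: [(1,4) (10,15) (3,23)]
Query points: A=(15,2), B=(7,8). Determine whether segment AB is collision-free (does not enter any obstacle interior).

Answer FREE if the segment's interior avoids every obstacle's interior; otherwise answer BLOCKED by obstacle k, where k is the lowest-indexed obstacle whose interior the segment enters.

Obstacle 1 [(15,18) (16,4) (23,3) (22,19)]:
  edge (15,18)–(16,4): clear
  edge (16,4)–(23,3): clear
  edge (23,3)–(22,19): clear
  edge (22,19)–(15,18): clear
  midpoint (11,5) outside
  → clear
Obstacle 2 [(1,4) (10,15) (3,23)]:
  edge (1,4)–(10,15): clear
  edge (10,15)–(3,23): clear
  edge (3,23)–(1,4): clear
  midpoint (11,5) outside
  → clear

FREE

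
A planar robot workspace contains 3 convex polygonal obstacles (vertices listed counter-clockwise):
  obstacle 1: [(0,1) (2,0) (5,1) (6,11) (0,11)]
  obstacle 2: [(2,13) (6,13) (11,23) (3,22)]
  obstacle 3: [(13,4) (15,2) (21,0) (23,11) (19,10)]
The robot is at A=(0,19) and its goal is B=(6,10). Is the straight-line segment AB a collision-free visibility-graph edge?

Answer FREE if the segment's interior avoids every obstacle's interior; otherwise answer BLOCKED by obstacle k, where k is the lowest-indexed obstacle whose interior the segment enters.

BLOCKED by obstacle 1

Obstacle 1 [(0,1) (2,0) (5,1) (6,11) (0,11)]:
  edge (0,1)–(2,0): clear
  edge (2,0)–(5,1): clear
  edge (5,1)–(6,11): crosses AB
  edge (6,11)–(0,11): crosses AB
  edge (0,11)–(0,1): clear
  → BLOCKED
Obstacle 2 [(2,13) (6,13) (11,23) (3,22)]:
  edge (2,13)–(6,13): crosses AB
  edge (6,13)–(11,23): clear
  edge (11,23)–(3,22): clear
  edge (3,22)–(2,13): crosses AB
  → BLOCKED
Obstacle 3 [(13,4) (15,2) (21,0) (23,11) (19,10)]:
  edge (13,4)–(15,2): clear
  edge (15,2)–(21,0): clear
  edge (21,0)–(23,11): clear
  edge (23,11)–(19,10): clear
  edge (19,10)–(13,4): clear
  midpoint (3,29/2) outside
  → clear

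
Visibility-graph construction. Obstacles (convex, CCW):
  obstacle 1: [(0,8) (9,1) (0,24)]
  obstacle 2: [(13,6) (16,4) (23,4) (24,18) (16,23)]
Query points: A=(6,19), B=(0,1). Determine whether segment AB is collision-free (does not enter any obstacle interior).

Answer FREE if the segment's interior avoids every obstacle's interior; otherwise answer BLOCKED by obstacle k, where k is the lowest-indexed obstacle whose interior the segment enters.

BLOCKED by obstacle 1

Obstacle 1 [(0,8) (9,1) (0,24)]:
  edge (0,8)–(9,1): crosses AB
  edge (9,1)–(0,24): crosses AB
  edge (0,24)–(0,8): clear
  → BLOCKED
Obstacle 2 [(13,6) (16,4) (23,4) (24,18) (16,23)]:
  edge (13,6)–(16,4): clear
  edge (16,4)–(23,4): clear
  edge (23,4)–(24,18): clear
  edge (24,18)–(16,23): clear
  edge (16,23)–(13,6): clear
  midpoint (3,10) outside
  → clear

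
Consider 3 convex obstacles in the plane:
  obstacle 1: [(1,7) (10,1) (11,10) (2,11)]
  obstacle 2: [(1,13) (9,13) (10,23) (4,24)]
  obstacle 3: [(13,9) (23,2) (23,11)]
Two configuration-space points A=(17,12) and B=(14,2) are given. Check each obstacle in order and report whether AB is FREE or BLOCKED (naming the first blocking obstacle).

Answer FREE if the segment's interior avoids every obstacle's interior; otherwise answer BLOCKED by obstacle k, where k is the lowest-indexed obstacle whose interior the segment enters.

BLOCKED by obstacle 3

Obstacle 1 [(1,7) (10,1) (11,10) (2,11)]:
  edge (1,7)–(10,1): clear
  edge (10,1)–(11,10): clear
  edge (11,10)–(2,11): clear
  edge (2,11)–(1,7): clear
  midpoint (31/2,7) outside
  → clear
Obstacle 2 [(1,13) (9,13) (10,23) (4,24)]:
  edge (1,13)–(9,13): clear
  edge (9,13)–(10,23): clear
  edge (10,23)–(4,24): clear
  edge (4,24)–(1,13): clear
  midpoint (31/2,7) outside
  → clear
Obstacle 3 [(13,9) (23,2) (23,11)]:
  edge (13,9)–(23,2): crosses AB
  edge (23,2)–(23,11): clear
  edge (23,11)–(13,9): crosses AB
  → BLOCKED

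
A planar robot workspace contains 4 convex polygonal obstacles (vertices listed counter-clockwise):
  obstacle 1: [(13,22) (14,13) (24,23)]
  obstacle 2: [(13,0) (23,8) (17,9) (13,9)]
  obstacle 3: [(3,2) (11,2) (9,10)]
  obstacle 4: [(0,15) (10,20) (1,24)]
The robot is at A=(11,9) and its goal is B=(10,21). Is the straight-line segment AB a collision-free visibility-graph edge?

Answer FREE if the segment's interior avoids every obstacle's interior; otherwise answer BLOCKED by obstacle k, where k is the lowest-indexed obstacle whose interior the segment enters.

Obstacle 1 [(13,22) (14,13) (24,23)]:
  edge (13,22)–(14,13): clear
  edge (14,13)–(24,23): clear
  edge (24,23)–(13,22): clear
  midpoint (21/2,15) outside
  → clear
Obstacle 2 [(13,0) (23,8) (17,9) (13,9)]:
  edge (13,0)–(23,8): clear
  edge (23,8)–(17,9): clear
  edge (17,9)–(13,9): clear
  edge (13,9)–(13,0): clear
  midpoint (21/2,15) outside
  → clear
Obstacle 3 [(3,2) (11,2) (9,10)]:
  edge (3,2)–(11,2): clear
  edge (11,2)–(9,10): clear
  edge (9,10)–(3,2): clear
  midpoint (21/2,15) outside
  → clear
Obstacle 4 [(0,15) (10,20) (1,24)]:
  edge (0,15)–(10,20): clear
  edge (10,20)–(1,24): clear
  edge (1,24)–(0,15): clear
  midpoint (21/2,15) outside
  → clear

FREE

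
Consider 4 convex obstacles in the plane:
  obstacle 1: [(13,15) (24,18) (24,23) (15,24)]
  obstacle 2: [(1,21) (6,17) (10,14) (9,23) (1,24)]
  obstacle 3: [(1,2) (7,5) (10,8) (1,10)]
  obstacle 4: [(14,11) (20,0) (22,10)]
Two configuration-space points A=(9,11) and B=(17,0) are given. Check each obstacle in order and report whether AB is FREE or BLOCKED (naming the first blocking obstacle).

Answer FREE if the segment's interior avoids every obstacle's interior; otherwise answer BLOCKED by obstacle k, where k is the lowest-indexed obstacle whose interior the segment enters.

FREE

Obstacle 1 [(13,15) (24,18) (24,23) (15,24)]:
  edge (13,15)–(24,18): clear
  edge (24,18)–(24,23): clear
  edge (24,23)–(15,24): clear
  edge (15,24)–(13,15): clear
  midpoint (13,11/2) outside
  → clear
Obstacle 2 [(1,21) (6,17) (10,14) (9,23) (1,24)]:
  edge (1,21)–(6,17): clear
  edge (6,17)–(10,14): clear
  edge (10,14)–(9,23): clear
  edge (9,23)–(1,24): clear
  edge (1,24)–(1,21): clear
  midpoint (13,11/2) outside
  → clear
Obstacle 3 [(1,2) (7,5) (10,8) (1,10)]:
  edge (1,2)–(7,5): clear
  edge (7,5)–(10,8): clear
  edge (10,8)–(1,10): clear
  edge (1,10)–(1,2): clear
  midpoint (13,11/2) outside
  → clear
Obstacle 4 [(14,11) (20,0) (22,10)]:
  edge (14,11)–(20,0): clear
  edge (20,0)–(22,10): clear
  edge (22,10)–(14,11): clear
  midpoint (13,11/2) outside
  → clear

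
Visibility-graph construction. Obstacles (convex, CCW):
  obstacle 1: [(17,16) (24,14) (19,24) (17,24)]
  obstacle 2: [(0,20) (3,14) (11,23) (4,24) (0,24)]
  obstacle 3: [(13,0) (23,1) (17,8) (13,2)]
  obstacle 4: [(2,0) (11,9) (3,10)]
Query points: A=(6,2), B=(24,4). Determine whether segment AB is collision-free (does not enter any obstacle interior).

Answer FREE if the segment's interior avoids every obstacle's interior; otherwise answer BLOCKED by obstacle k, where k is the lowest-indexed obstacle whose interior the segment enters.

Obstacle 1 [(17,16) (24,14) (19,24) (17,24)]:
  edge (17,16)–(24,14): clear
  edge (24,14)–(19,24): clear
  edge (19,24)–(17,24): clear
  edge (17,24)–(17,16): clear
  midpoint (15,3) outside
  → clear
Obstacle 2 [(0,20) (3,14) (11,23) (4,24) (0,24)]:
  edge (0,20)–(3,14): clear
  edge (3,14)–(11,23): clear
  edge (11,23)–(4,24): clear
  edge (4,24)–(0,24): clear
  edge (0,24)–(0,20): clear
  midpoint (15,3) outside
  → clear
Obstacle 3 [(13,0) (23,1) (17,8) (13,2)]:
  edge (13,0)–(23,1): clear
  edge (23,1)–(17,8): crosses AB
  edge (17,8)–(13,2): crosses AB
  edge (13,2)–(13,0): clear
  → BLOCKED
Obstacle 4 [(2,0) (11,9) (3,10)]:
  edge (2,0)–(11,9): clear
  edge (11,9)–(3,10): clear
  edge (3,10)–(2,0): clear
  midpoint (15,3) outside
  → clear

BLOCKED by obstacle 3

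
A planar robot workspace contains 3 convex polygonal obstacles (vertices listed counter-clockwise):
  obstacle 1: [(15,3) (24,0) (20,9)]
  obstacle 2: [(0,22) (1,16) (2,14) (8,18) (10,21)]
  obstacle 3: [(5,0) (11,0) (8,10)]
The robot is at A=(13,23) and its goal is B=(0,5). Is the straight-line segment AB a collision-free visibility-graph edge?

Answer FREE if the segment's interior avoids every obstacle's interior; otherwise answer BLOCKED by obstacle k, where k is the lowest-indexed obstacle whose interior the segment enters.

Obstacle 1 [(15,3) (24,0) (20,9)]:
  edge (15,3)–(24,0): clear
  edge (24,0)–(20,9): clear
  edge (20,9)–(15,3): clear
  midpoint (13/2,14) outside
  → clear
Obstacle 2 [(0,22) (1,16) (2,14) (8,18) (10,21)]:
  edge (0,22)–(1,16): clear
  edge (1,16)–(2,14): clear
  edge (2,14)–(8,18): clear
  edge (8,18)–(10,21): clear
  edge (10,21)–(0,22): clear
  midpoint (13/2,14) outside
  → clear
Obstacle 3 [(5,0) (11,0) (8,10)]:
  edge (5,0)–(11,0): clear
  edge (11,0)–(8,10): clear
  edge (8,10)–(5,0): clear
  midpoint (13/2,14) outside
  → clear

FREE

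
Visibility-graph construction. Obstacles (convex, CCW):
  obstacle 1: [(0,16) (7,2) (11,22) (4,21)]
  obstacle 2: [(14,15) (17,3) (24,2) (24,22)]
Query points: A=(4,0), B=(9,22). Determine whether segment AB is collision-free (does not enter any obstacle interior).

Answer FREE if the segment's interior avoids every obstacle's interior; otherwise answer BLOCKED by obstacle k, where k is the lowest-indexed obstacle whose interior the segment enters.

BLOCKED by obstacle 1

Obstacle 1 [(0,16) (7,2) (11,22) (4,21)]:
  edge (0,16)–(7,2): crosses AB
  edge (7,2)–(11,22): clear
  edge (11,22)–(4,21): crosses AB
  edge (4,21)–(0,16): clear
  → BLOCKED
Obstacle 2 [(14,15) (17,3) (24,2) (24,22)]:
  edge (14,15)–(17,3): clear
  edge (17,3)–(24,2): clear
  edge (24,2)–(24,22): clear
  edge (24,22)–(14,15): clear
  midpoint (13/2,11) outside
  → clear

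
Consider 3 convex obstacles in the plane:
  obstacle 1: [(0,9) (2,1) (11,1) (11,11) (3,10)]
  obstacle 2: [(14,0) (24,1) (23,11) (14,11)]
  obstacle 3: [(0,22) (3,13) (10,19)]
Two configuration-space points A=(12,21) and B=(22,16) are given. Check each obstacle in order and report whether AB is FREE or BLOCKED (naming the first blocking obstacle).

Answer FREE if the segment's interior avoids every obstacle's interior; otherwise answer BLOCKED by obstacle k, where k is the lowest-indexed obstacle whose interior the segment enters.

FREE

Obstacle 1 [(0,9) (2,1) (11,1) (11,11) (3,10)]:
  edge (0,9)–(2,1): clear
  edge (2,1)–(11,1): clear
  edge (11,1)–(11,11): clear
  edge (11,11)–(3,10): clear
  edge (3,10)–(0,9): clear
  midpoint (17,37/2) outside
  → clear
Obstacle 2 [(14,0) (24,1) (23,11) (14,11)]:
  edge (14,0)–(24,1): clear
  edge (24,1)–(23,11): clear
  edge (23,11)–(14,11): clear
  edge (14,11)–(14,0): clear
  midpoint (17,37/2) outside
  → clear
Obstacle 3 [(0,22) (3,13) (10,19)]:
  edge (0,22)–(3,13): clear
  edge (3,13)–(10,19): clear
  edge (10,19)–(0,22): clear
  midpoint (17,37/2) outside
  → clear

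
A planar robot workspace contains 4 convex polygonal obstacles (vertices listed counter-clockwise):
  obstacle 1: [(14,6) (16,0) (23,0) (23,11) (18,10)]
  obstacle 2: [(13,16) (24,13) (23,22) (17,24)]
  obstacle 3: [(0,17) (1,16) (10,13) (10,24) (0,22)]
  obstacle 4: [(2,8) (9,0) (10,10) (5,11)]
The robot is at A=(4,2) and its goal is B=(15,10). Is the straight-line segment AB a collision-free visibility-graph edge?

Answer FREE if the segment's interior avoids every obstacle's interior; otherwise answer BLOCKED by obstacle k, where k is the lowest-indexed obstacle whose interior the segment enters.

BLOCKED by obstacle 4

Obstacle 1 [(14,6) (16,0) (23,0) (23,11) (18,10)]:
  edge (14,6)–(16,0): clear
  edge (16,0)–(23,0): clear
  edge (23,0)–(23,11): clear
  edge (23,11)–(18,10): clear
  edge (18,10)–(14,6): clear
  midpoint (19/2,6) outside
  → clear
Obstacle 2 [(13,16) (24,13) (23,22) (17,24)]:
  edge (13,16)–(24,13): clear
  edge (24,13)–(23,22): clear
  edge (23,22)–(17,24): clear
  edge (17,24)–(13,16): clear
  midpoint (19/2,6) outside
  → clear
Obstacle 3 [(0,17) (1,16) (10,13) (10,24) (0,22)]:
  edge (0,17)–(1,16): clear
  edge (1,16)–(10,13): clear
  edge (10,13)–(10,24): clear
  edge (10,24)–(0,22): clear
  edge (0,22)–(0,17): clear
  midpoint (19/2,6) outside
  → clear
Obstacle 4 [(2,8) (9,0) (10,10) (5,11)]:
  edge (2,8)–(9,0): crosses AB
  edge (9,0)–(10,10): crosses AB
  edge (10,10)–(5,11): clear
  edge (5,11)–(2,8): clear
  → BLOCKED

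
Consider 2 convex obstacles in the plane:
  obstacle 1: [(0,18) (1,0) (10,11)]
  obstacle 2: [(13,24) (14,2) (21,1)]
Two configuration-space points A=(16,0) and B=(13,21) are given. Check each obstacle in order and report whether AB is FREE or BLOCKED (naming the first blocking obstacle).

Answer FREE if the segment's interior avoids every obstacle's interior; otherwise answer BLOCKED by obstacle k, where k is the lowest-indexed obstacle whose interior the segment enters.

Obstacle 1 [(0,18) (1,0) (10,11)]:
  edge (0,18)–(1,0): clear
  edge (1,0)–(10,11): clear
  edge (10,11)–(0,18): clear
  midpoint (29/2,21/2) outside
  → clear
Obstacle 2 [(13,24) (14,2) (21,1)]:
  edge (13,24)–(14,2): crosses AB
  edge (14,2)–(21,1): crosses AB
  edge (21,1)–(13,24): clear
  → BLOCKED

BLOCKED by obstacle 2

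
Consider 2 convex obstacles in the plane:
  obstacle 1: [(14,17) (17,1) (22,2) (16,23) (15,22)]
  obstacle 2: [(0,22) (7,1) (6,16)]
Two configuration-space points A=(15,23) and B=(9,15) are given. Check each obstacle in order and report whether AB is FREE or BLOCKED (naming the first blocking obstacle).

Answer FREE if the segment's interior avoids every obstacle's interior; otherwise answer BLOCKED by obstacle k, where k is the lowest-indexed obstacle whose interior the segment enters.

Obstacle 1 [(14,17) (17,1) (22,2) (16,23) (15,22)]:
  edge (14,17)–(17,1): clear
  edge (17,1)–(22,2): clear
  edge (22,2)–(16,23): clear
  edge (16,23)–(15,22): clear
  edge (15,22)–(14,17): clear
  midpoint (12,19) outside
  → clear
Obstacle 2 [(0,22) (7,1) (6,16)]:
  edge (0,22)–(7,1): clear
  edge (7,1)–(6,16): clear
  edge (6,16)–(0,22): clear
  midpoint (12,19) outside
  → clear

FREE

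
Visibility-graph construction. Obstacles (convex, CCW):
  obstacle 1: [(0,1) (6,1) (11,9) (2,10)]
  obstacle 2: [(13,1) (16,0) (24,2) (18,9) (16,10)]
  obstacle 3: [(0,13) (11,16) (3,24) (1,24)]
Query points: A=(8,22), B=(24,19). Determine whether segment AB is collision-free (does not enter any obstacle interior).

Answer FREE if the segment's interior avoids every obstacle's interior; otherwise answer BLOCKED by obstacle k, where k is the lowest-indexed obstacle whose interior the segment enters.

FREE

Obstacle 1 [(0,1) (6,1) (11,9) (2,10)]:
  edge (0,1)–(6,1): clear
  edge (6,1)–(11,9): clear
  edge (11,9)–(2,10): clear
  edge (2,10)–(0,1): clear
  midpoint (16,41/2) outside
  → clear
Obstacle 2 [(13,1) (16,0) (24,2) (18,9) (16,10)]:
  edge (13,1)–(16,0): clear
  edge (16,0)–(24,2): clear
  edge (24,2)–(18,9): clear
  edge (18,9)–(16,10): clear
  edge (16,10)–(13,1): clear
  midpoint (16,41/2) outside
  → clear
Obstacle 3 [(0,13) (11,16) (3,24) (1,24)]:
  edge (0,13)–(11,16): clear
  edge (11,16)–(3,24): clear
  edge (3,24)–(1,24): clear
  edge (1,24)–(0,13): clear
  midpoint (16,41/2) outside
  → clear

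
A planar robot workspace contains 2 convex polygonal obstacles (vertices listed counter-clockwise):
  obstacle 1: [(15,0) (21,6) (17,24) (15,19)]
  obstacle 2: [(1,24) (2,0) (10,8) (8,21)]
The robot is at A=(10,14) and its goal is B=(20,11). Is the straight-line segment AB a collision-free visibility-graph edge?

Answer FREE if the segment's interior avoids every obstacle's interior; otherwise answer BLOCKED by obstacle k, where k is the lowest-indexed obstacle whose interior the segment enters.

BLOCKED by obstacle 1

Obstacle 1 [(15,0) (21,6) (17,24) (15,19)]:
  edge (15,0)–(21,6): clear
  edge (21,6)–(17,24): crosses AB
  edge (17,24)–(15,19): clear
  edge (15,19)–(15,0): crosses AB
  → BLOCKED
Obstacle 2 [(1,24) (2,0) (10,8) (8,21)]:
  edge (1,24)–(2,0): clear
  edge (2,0)–(10,8): clear
  edge (10,8)–(8,21): clear
  edge (8,21)–(1,24): clear
  midpoint (15,25/2) outside
  → clear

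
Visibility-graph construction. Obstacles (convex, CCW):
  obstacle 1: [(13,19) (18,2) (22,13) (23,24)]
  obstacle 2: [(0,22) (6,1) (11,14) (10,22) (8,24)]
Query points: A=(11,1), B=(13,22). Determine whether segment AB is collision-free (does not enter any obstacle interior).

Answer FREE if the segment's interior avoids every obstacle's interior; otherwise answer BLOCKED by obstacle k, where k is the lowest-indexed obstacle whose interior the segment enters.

FREE

Obstacle 1 [(13,19) (18,2) (22,13) (23,24)]:
  edge (13,19)–(18,2): clear
  edge (18,2)–(22,13): clear
  edge (22,13)–(23,24): clear
  edge (23,24)–(13,19): clear
  midpoint (12,23/2) outside
  → clear
Obstacle 2 [(0,22) (6,1) (11,14) (10,22) (8,24)]:
  edge (0,22)–(6,1): clear
  edge (6,1)–(11,14): clear
  edge (11,14)–(10,22): clear
  edge (10,22)–(8,24): clear
  edge (8,24)–(0,22): clear
  midpoint (12,23/2) outside
  → clear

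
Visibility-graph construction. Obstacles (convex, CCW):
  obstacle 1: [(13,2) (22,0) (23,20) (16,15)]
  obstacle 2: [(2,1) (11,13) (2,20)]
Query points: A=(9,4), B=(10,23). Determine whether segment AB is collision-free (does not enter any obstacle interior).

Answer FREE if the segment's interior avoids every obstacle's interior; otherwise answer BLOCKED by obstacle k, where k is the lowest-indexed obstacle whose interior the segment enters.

Obstacle 1 [(13,2) (22,0) (23,20) (16,15)]:
  edge (13,2)–(22,0): clear
  edge (22,0)–(23,20): clear
  edge (23,20)–(16,15): clear
  edge (16,15)–(13,2): clear
  midpoint (19/2,27/2) outside
  → clear
Obstacle 2 [(2,1) (11,13) (2,20)]:
  edge (2,1)–(11,13): crosses AB
  edge (11,13)–(2,20): crosses AB
  edge (2,20)–(2,1): clear
  → BLOCKED

BLOCKED by obstacle 2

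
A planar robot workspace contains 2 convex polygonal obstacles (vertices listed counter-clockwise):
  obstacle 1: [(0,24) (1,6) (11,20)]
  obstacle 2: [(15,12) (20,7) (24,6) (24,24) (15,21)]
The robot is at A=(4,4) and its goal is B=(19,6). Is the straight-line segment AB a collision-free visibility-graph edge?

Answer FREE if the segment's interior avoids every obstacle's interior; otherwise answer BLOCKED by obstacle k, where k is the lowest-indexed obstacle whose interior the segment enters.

FREE

Obstacle 1 [(0,24) (1,6) (11,20)]:
  edge (0,24)–(1,6): clear
  edge (1,6)–(11,20): clear
  edge (11,20)–(0,24): clear
  midpoint (23/2,5) outside
  → clear
Obstacle 2 [(15,12) (20,7) (24,6) (24,24) (15,21)]:
  edge (15,12)–(20,7): clear
  edge (20,7)–(24,6): clear
  edge (24,6)–(24,24): clear
  edge (24,24)–(15,21): clear
  edge (15,21)–(15,12): clear
  midpoint (23/2,5) outside
  → clear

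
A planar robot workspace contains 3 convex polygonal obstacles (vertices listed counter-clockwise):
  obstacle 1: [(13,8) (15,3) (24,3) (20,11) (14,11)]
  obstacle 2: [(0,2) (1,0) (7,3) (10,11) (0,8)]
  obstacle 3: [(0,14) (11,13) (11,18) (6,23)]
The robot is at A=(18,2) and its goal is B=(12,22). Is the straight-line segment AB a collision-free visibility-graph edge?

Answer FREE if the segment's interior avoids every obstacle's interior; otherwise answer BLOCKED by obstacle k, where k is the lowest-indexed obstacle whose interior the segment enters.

Obstacle 1 [(13,8) (15,3) (24,3) (20,11) (14,11)]:
  edge (13,8)–(15,3): clear
  edge (15,3)–(24,3): crosses AB
  edge (24,3)–(20,11): clear
  edge (20,11)–(14,11): crosses AB
  edge (14,11)–(13,8): clear
  → BLOCKED
Obstacle 2 [(0,2) (1,0) (7,3) (10,11) (0,8)]:
  edge (0,2)–(1,0): clear
  edge (1,0)–(7,3): clear
  edge (7,3)–(10,11): clear
  edge (10,11)–(0,8): clear
  edge (0,8)–(0,2): clear
  midpoint (15,12) outside
  → clear
Obstacle 3 [(0,14) (11,13) (11,18) (6,23)]:
  edge (0,14)–(11,13): clear
  edge (11,13)–(11,18): clear
  edge (11,18)–(6,23): clear
  edge (6,23)–(0,14): clear
  midpoint (15,12) outside
  → clear

BLOCKED by obstacle 1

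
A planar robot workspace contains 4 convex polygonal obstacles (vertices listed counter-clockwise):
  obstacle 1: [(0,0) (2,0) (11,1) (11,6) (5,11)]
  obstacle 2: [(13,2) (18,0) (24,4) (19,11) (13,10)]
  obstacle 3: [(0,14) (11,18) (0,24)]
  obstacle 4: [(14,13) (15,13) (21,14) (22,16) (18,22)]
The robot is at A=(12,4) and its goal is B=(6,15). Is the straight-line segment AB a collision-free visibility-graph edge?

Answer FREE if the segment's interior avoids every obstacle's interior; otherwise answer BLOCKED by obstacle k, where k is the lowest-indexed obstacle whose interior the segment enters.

Obstacle 1 [(0,0) (2,0) (11,1) (11,6) (5,11)]:
  edge (0,0)–(2,0): clear
  edge (2,0)–(11,1): clear
  edge (11,1)–(11,6): crosses AB
  edge (11,6)–(5,11): crosses AB
  edge (5,11)–(0,0): clear
  → BLOCKED
Obstacle 2 [(13,2) (18,0) (24,4) (19,11) (13,10)]:
  edge (13,2)–(18,0): clear
  edge (18,0)–(24,4): clear
  edge (24,4)–(19,11): clear
  edge (19,11)–(13,10): clear
  edge (13,10)–(13,2): clear
  midpoint (9,19/2) outside
  → clear
Obstacle 3 [(0,14) (11,18) (0,24)]:
  edge (0,14)–(11,18): clear
  edge (11,18)–(0,24): clear
  edge (0,24)–(0,14): clear
  midpoint (9,19/2) outside
  → clear
Obstacle 4 [(14,13) (15,13) (21,14) (22,16) (18,22)]:
  edge (14,13)–(15,13): clear
  edge (15,13)–(21,14): clear
  edge (21,14)–(22,16): clear
  edge (22,16)–(18,22): clear
  edge (18,22)–(14,13): clear
  midpoint (9,19/2) outside
  → clear

BLOCKED by obstacle 1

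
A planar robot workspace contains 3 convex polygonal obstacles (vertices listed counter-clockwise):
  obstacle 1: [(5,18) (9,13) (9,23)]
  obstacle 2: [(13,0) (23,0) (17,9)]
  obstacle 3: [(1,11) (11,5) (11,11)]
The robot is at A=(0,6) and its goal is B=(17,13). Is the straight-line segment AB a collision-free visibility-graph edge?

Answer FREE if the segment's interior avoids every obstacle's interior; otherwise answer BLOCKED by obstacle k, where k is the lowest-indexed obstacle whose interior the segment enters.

BLOCKED by obstacle 3

Obstacle 1 [(5,18) (9,13) (9,23)]:
  edge (5,18)–(9,13): clear
  edge (9,13)–(9,23): clear
  edge (9,23)–(5,18): clear
  midpoint (17/2,19/2) outside
  → clear
Obstacle 2 [(13,0) (23,0) (17,9)]:
  edge (13,0)–(23,0): clear
  edge (23,0)–(17,9): clear
  edge (17,9)–(13,0): clear
  midpoint (17/2,19/2) outside
  → clear
Obstacle 3 [(1,11) (11,5) (11,11)]:
  edge (1,11)–(11,5): crosses AB
  edge (11,5)–(11,11): crosses AB
  edge (11,11)–(1,11): clear
  → BLOCKED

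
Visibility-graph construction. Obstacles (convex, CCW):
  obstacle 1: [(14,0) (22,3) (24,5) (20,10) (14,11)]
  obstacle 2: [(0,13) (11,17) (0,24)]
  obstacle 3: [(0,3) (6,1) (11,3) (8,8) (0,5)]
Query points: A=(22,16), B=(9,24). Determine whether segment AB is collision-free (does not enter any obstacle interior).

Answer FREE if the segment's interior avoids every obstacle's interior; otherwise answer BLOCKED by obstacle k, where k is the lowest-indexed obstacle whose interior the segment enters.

Obstacle 1 [(14,0) (22,3) (24,5) (20,10) (14,11)]:
  edge (14,0)–(22,3): clear
  edge (22,3)–(24,5): clear
  edge (24,5)–(20,10): clear
  edge (20,10)–(14,11): clear
  edge (14,11)–(14,0): clear
  midpoint (31/2,20) outside
  → clear
Obstacle 2 [(0,13) (11,17) (0,24)]:
  edge (0,13)–(11,17): clear
  edge (11,17)–(0,24): clear
  edge (0,24)–(0,13): clear
  midpoint (31/2,20) outside
  → clear
Obstacle 3 [(0,3) (6,1) (11,3) (8,8) (0,5)]:
  edge (0,3)–(6,1): clear
  edge (6,1)–(11,3): clear
  edge (11,3)–(8,8): clear
  edge (8,8)–(0,5): clear
  edge (0,5)–(0,3): clear
  midpoint (31/2,20) outside
  → clear

FREE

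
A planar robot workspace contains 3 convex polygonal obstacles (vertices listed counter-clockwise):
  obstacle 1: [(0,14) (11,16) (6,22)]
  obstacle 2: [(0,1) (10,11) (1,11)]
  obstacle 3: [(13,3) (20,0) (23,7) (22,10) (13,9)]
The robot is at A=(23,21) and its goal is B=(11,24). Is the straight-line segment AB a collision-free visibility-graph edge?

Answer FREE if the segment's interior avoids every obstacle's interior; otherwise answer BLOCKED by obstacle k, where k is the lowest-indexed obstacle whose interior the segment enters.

Obstacle 1 [(0,14) (11,16) (6,22)]:
  edge (0,14)–(11,16): clear
  edge (11,16)–(6,22): clear
  edge (6,22)–(0,14): clear
  midpoint (17,45/2) outside
  → clear
Obstacle 2 [(0,1) (10,11) (1,11)]:
  edge (0,1)–(10,11): clear
  edge (10,11)–(1,11): clear
  edge (1,11)–(0,1): clear
  midpoint (17,45/2) outside
  → clear
Obstacle 3 [(13,3) (20,0) (23,7) (22,10) (13,9)]:
  edge (13,3)–(20,0): clear
  edge (20,0)–(23,7): clear
  edge (23,7)–(22,10): clear
  edge (22,10)–(13,9): clear
  edge (13,9)–(13,3): clear
  midpoint (17,45/2) outside
  → clear

FREE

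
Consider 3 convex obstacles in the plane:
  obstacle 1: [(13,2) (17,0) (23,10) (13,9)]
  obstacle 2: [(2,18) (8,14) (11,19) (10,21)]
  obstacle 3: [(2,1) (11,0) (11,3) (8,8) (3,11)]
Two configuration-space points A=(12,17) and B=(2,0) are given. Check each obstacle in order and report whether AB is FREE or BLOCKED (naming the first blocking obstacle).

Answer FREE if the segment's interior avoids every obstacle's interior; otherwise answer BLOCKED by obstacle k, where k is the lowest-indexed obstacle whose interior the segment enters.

Obstacle 1 [(13,2) (17,0) (23,10) (13,9)]:
  edge (13,2)–(17,0): clear
  edge (17,0)–(23,10): clear
  edge (23,10)–(13,9): clear
  edge (13,9)–(13,2): clear
  midpoint (7,17/2) outside
  → clear
Obstacle 2 [(2,18) (8,14) (11,19) (10,21)]:
  edge (2,18)–(8,14): clear
  edge (8,14)–(11,19): clear
  edge (11,19)–(10,21): clear
  edge (10,21)–(2,18): clear
  midpoint (7,17/2) outside
  → clear
Obstacle 3 [(2,1) (11,0) (11,3) (8,8) (3,11)]:
  edge (2,1)–(11,0): crosses AB
  edge (11,0)–(11,3): clear
  edge (11,3)–(8,8): clear
  edge (8,8)–(3,11): crosses AB
  edge (3,11)–(2,1): clear
  → BLOCKED

BLOCKED by obstacle 3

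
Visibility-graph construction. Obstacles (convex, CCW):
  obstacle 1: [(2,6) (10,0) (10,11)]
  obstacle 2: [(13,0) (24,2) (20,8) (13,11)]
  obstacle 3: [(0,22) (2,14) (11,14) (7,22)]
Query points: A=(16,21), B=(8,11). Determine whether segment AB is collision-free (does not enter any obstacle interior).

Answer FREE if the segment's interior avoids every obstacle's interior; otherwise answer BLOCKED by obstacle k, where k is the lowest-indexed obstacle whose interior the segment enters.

BLOCKED by obstacle 3

Obstacle 1 [(2,6) (10,0) (10,11)]:
  edge (2,6)–(10,0): clear
  edge (10,0)–(10,11): clear
  edge (10,11)–(2,6): clear
  midpoint (12,16) outside
  → clear
Obstacle 2 [(13,0) (24,2) (20,8) (13,11)]:
  edge (13,0)–(24,2): clear
  edge (24,2)–(20,8): clear
  edge (20,8)–(13,11): clear
  edge (13,11)–(13,0): clear
  midpoint (12,16) outside
  → clear
Obstacle 3 [(0,22) (2,14) (11,14) (7,22)]:
  edge (0,22)–(2,14): clear
  edge (2,14)–(11,14): crosses AB
  edge (11,14)–(7,22): crosses AB
  edge (7,22)–(0,22): clear
  → BLOCKED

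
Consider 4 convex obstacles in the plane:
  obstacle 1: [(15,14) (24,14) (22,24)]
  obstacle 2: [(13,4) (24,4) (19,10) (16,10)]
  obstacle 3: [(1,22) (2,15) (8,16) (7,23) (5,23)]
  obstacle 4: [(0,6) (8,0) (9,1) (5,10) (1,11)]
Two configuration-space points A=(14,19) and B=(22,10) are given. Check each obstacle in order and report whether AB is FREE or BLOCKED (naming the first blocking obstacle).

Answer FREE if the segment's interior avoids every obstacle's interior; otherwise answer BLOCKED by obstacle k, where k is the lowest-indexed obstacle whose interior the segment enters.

BLOCKED by obstacle 1

Obstacle 1 [(15,14) (24,14) (22,24)]:
  edge (15,14)–(24,14): crosses AB
  edge (24,14)–(22,24): clear
  edge (22,24)–(15,14): crosses AB
  → BLOCKED
Obstacle 2 [(13,4) (24,4) (19,10) (16,10)]:
  edge (13,4)–(24,4): clear
  edge (24,4)–(19,10): clear
  edge (19,10)–(16,10): clear
  edge (16,10)–(13,4): clear
  midpoint (18,29/2) outside
  → clear
Obstacle 3 [(1,22) (2,15) (8,16) (7,23) (5,23)]:
  edge (1,22)–(2,15): clear
  edge (2,15)–(8,16): clear
  edge (8,16)–(7,23): clear
  edge (7,23)–(5,23): clear
  edge (5,23)–(1,22): clear
  midpoint (18,29/2) outside
  → clear
Obstacle 4 [(0,6) (8,0) (9,1) (5,10) (1,11)]:
  edge (0,6)–(8,0): clear
  edge (8,0)–(9,1): clear
  edge (9,1)–(5,10): clear
  edge (5,10)–(1,11): clear
  edge (1,11)–(0,6): clear
  midpoint (18,29/2) outside
  → clear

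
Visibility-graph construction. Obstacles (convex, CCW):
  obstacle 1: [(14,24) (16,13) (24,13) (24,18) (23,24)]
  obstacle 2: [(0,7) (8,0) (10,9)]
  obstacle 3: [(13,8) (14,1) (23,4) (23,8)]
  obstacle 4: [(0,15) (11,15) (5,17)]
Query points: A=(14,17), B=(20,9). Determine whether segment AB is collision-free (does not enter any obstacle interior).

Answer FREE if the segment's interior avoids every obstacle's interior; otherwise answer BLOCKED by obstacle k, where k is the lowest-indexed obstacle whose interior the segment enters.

BLOCKED by obstacle 1

Obstacle 1 [(14,24) (16,13) (24,13) (24,18) (23,24)]:
  edge (14,24)–(16,13): crosses AB
  edge (16,13)–(24,13): crosses AB
  edge (24,13)–(24,18): clear
  edge (24,18)–(23,24): clear
  edge (23,24)–(14,24): clear
  → BLOCKED
Obstacle 2 [(0,7) (8,0) (10,9)]:
  edge (0,7)–(8,0): clear
  edge (8,0)–(10,9): clear
  edge (10,9)–(0,7): clear
  midpoint (17,13) outside
  → clear
Obstacle 3 [(13,8) (14,1) (23,4) (23,8)]:
  edge (13,8)–(14,1): clear
  edge (14,1)–(23,4): clear
  edge (23,4)–(23,8): clear
  edge (23,8)–(13,8): clear
  midpoint (17,13) outside
  → clear
Obstacle 4 [(0,15) (11,15) (5,17)]:
  edge (0,15)–(11,15): clear
  edge (11,15)–(5,17): clear
  edge (5,17)–(0,15): clear
  midpoint (17,13) outside
  → clear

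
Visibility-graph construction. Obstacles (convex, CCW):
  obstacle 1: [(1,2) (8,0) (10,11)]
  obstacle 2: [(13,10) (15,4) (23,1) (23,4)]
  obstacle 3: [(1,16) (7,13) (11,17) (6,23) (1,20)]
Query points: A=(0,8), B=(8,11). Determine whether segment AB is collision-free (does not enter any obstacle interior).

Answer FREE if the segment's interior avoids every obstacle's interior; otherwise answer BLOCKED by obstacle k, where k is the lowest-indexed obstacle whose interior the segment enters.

FREE

Obstacle 1 [(1,2) (8,0) (10,11)]:
  edge (1,2)–(8,0): clear
  edge (8,0)–(10,11): clear
  edge (10,11)–(1,2): clear
  midpoint (4,19/2) outside
  → clear
Obstacle 2 [(13,10) (15,4) (23,1) (23,4)]:
  edge (13,10)–(15,4): clear
  edge (15,4)–(23,1): clear
  edge (23,1)–(23,4): clear
  edge (23,4)–(13,10): clear
  midpoint (4,19/2) outside
  → clear
Obstacle 3 [(1,16) (7,13) (11,17) (6,23) (1,20)]:
  edge (1,16)–(7,13): clear
  edge (7,13)–(11,17): clear
  edge (11,17)–(6,23): clear
  edge (6,23)–(1,20): clear
  edge (1,20)–(1,16): clear
  midpoint (4,19/2) outside
  → clear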